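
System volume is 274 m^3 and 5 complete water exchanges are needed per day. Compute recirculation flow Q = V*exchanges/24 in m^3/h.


Daily recirculation volume = 274 m^3 * 5 = 1370 m^3/day
Flow rate Q = daily volume / 24 h = 1370 / 24 = 57.0833 m^3/h

57.0833 m^3/h


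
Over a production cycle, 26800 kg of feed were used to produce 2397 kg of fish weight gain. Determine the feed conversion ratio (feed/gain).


FCR = feed consumed / weight gained
FCR = 26800 kg / 2397 kg = 11.1806

11.1806


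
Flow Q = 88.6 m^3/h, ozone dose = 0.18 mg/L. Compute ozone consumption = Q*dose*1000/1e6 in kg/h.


O3 demand (mg/h) = Q * dose * 1000 = 88.6 * 0.18 * 1000 = 15948 mg/h
Convert mg to kg: 15948 / 1e6 = 0.015948 kg/h

0.015948 kg/h


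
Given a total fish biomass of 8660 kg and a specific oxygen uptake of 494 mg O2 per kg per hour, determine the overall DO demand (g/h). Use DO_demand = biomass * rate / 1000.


Total O2 consumption (mg/h) = 8660 kg * 494 mg/(kg*h) = 4278040 mg/h
Convert to g/h: 4278040 / 1000 = 4278.04 g/h

4278.04 g/h


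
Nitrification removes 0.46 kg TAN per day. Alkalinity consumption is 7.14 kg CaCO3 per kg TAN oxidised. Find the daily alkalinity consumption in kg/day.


Alkalinity factor: 7.14 kg CaCO3 consumed per kg TAN nitrified
alk = 0.46 kg TAN * 7.14 = 3.2844 kg CaCO3/day

3.2844 kg CaCO3/day


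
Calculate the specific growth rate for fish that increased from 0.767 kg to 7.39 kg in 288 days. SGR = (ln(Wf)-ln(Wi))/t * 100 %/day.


ln(W_f) = ln(7.39) = 2.0001277
ln(W_i) = ln(0.767) = -0.26526848
ln(W_f) - ln(W_i) = 2.0001277 - -0.26526848 = 2.2653962
SGR = 2.2653962 / 288 * 100 = 0.786596 %/day

0.786596 %/day


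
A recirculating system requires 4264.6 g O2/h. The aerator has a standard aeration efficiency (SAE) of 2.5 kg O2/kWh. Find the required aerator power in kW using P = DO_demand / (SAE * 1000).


SAE in g O2/kWh = 2.5 * 1000 = 2500 g/kWh
P = DO_demand / SAE_g = 4264.6 / 2500 = 1.70584 kW

1.70584 kW


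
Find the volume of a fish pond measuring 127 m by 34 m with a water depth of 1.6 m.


Base area = L * W = 127 * 34 = 4318 m^2
Volume = area * depth = 4318 * 1.6 = 6908.8 m^3

6908.8 m^3


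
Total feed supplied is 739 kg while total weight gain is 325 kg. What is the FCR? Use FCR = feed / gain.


FCR = feed consumed / weight gained
FCR = 739 kg / 325 kg = 2.27385

2.27385


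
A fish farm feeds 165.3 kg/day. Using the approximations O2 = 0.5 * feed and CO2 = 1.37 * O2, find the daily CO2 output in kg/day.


O2 = 165.3 * 0.5 = 82.65
CO2 = 82.65 * 1.37 = 113.2305

113.2305 kg/day


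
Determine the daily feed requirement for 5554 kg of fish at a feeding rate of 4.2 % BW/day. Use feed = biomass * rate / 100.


Feeding rate fraction = 4.2% / 100 = 0.042
Daily feed = 5554 kg * 0.042 = 233.268 kg/day

233.268 kg/day


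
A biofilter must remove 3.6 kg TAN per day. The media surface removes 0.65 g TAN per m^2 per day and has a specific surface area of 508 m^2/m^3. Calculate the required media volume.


A = 3.6*1000 / 0.65 = 5538.4615 m^2
V = 5538.4615 / 508 = 10.9025

10.9025 m^3


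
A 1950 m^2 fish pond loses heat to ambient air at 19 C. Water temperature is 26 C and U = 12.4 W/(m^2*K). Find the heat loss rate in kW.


Temperature difference dT = 26 - 19 = 7 K
Heat loss (W) = U * A * dT = 12.4 * 1950 * 7 = 169260 W
Convert to kW: 169260 / 1000 = 169.26 kW

169.26 kW


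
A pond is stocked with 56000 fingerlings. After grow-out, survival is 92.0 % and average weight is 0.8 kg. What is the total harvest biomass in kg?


Survivors = 56000 * 92.0/100 = 51520 fish
Harvest biomass = survivors * W_f = 51520 * 0.8 = 41216 kg

41216 kg


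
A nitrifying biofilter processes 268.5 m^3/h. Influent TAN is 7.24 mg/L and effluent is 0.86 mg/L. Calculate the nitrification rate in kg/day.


Concentration drop: TAN_in - TAN_out = 7.24 - 0.86 = 6.38 mg/L
Hourly TAN removed = Q * dTAN = 268.5 m^3/h * 6.38 mg/L = 1713.03 g/h  (m^3/h * mg/L = g/h)
Daily TAN removed = 1713.03 * 24 = 41112.72 g/day
Convert to kg/day: 41112.72 / 1000 = 41.11272 kg/day

41.11272 kg/day


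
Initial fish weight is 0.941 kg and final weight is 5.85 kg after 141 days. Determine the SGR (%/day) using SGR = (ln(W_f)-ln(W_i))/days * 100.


ln(W_f) = ln(5.85) = 1.7664417
ln(W_i) = ln(0.941) = -0.060812139
ln(W_f) - ln(W_i) = 1.7664417 - -0.060812139 = 1.8272538
SGR = 1.8272538 / 141 * 100 = 1.29592 %/day

1.29592 %/day


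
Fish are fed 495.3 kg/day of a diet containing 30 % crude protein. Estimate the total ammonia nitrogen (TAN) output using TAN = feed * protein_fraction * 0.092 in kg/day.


Protein in feed = 495.3 * 30/100 = 148.59 kg/day
TAN = protein * 0.092 = 148.59 * 0.092 = 13.67028 kg/day

13.67028 kg/day


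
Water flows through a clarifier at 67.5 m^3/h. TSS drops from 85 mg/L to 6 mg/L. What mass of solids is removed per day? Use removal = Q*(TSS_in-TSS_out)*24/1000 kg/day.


Concentration drop: TSS_in - TSS_out = 85 - 6 = 79 mg/L
Hourly solids removed = Q * dTSS = 67.5 m^3/h * 79 mg/L = 5332.5 g/h  (m^3/h * mg/L = g/h)
Daily solids removed = 5332.5 * 24 = 127980 g/day
Convert g to kg: 127980 / 1000 = 127.98 kg/day

127.98 kg/day


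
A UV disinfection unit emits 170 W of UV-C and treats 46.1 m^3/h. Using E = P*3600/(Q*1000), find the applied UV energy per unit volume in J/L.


Energy delivered per hour = 170 W * 3600 s = 612000 J/h
Volume treated per hour = 46.1 m^3/h * 1000 = 46100 L/h
dose = 612000 / 46100 = 13.2755 J/L

13.2755 J/L


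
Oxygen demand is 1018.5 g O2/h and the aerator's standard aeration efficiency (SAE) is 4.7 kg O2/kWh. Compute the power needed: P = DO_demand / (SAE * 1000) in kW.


SAE in g O2/kWh = 4.7 * 1000 = 4700 g/kWh
P = DO_demand / SAE_g = 1018.5 / 4700 = 0.216702 kW

0.216702 kW


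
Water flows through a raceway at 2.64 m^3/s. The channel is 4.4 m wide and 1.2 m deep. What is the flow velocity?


Cross-sectional area = W * d = 4.4 * 1.2 = 5.28 m^2
Velocity = Q / A = 2.64 / 5.28 = 0.5 m/s

0.5 m/s


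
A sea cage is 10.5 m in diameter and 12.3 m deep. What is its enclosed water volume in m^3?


r = d/2 = 10.5/2 = 5.25 m
Base area = pi*r^2 = pi*5.25^2 = 86.590148 m^2
Volume = 86.590148 * 12.3 = 1065.06 m^3

1065.06 m^3


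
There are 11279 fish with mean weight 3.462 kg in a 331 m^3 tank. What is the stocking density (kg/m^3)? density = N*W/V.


Total biomass = 11279 fish * 3.462 kg = 39047.898 kg
Density = total biomass / volume = 39047.898 / 331 = 117.969 kg/m^3

117.969 kg/m^3


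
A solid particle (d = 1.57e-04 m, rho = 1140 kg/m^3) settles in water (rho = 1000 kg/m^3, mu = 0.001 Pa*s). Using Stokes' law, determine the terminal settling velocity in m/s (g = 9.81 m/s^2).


Density difference: rho_p - rho_f = 1140 - 1000 = 140 kg/m^3
d^2 = (1.57e-04)^2 = 2.4649e-08 m^2
Numerator = (rho_p - rho_f) * g * d^2 = 140 * 9.81 * 2.4649e-08 = 3.3852937e-05
Denominator = 18 * mu = 18 * 0.001 = 0.018
v_s = 3.3852937e-05 / 0.018 = 0.00188072 m/s
Check: Re = rho_f * v_s * d / mu = 1000 * 0.00188072 * 1.57e-04 / 0.001 = 0.295 < 1, so Stokes' law applies.

0.00188072 m/s


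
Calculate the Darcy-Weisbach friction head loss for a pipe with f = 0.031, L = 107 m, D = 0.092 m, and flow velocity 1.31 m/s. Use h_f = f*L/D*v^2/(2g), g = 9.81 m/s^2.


v^2 = 1.31^2 = 1.7161 m^2/s^2
L/D = 107/0.092 = 1163.0435
h_f = f*(L/D)*v^2/(2g) = 0.031 * 1163.0435 * 1.7161 / 19.62 = 3.15356 m

3.15356 m


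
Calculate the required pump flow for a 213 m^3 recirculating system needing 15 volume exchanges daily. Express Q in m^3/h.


Daily recirculation volume = 213 m^3 * 15 = 3195 m^3/day
Flow rate Q = daily volume / 24 h = 3195 / 24 = 133.125 m^3/h

133.125 m^3/h


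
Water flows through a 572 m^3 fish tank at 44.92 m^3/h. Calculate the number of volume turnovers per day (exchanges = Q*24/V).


Daily flow volume = 44.92 m^3/h * 24 h = 1078.08 m^3/day
Exchanges = daily flow / tank volume = 1078.08 / 572 = 1.88476 exchanges/day

1.88476 exchanges/day


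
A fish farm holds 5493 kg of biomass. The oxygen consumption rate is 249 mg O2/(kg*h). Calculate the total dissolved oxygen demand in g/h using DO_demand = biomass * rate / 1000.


Total O2 consumption (mg/h) = 5493 kg * 249 mg/(kg*h) = 1367757 mg/h
Convert to g/h: 1367757 / 1000 = 1367.757 g/h

1367.757 g/h


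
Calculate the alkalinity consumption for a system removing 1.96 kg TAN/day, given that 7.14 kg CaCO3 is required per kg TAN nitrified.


Alkalinity factor: 7.14 kg CaCO3 consumed per kg TAN nitrified
alk = 1.96 kg TAN * 7.14 = 13.9944 kg CaCO3/day

13.9944 kg CaCO3/day


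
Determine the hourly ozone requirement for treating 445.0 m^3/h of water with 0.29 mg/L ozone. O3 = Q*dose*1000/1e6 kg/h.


O3 demand (mg/h) = Q * dose * 1000 = 445.0 * 0.29 * 1000 = 129050 mg/h
Convert mg to kg: 129050 / 1e6 = 0.12905 kg/h

0.12905 kg/h


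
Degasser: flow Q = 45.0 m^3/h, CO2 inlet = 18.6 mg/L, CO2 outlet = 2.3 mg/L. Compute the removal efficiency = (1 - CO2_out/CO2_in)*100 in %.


CO2_out / CO2_in = 2.3 / 18.6 = 0.12365591
Fraction remaining = 0.12365591
efficiency = (1 - 0.12365591) * 100 = 87.6344 %

87.6344 %


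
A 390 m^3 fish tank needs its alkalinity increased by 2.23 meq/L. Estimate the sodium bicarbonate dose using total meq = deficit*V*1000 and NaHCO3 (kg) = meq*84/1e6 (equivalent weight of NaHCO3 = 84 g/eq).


Tank volume in L = 390 m^3 * 1000 = 390000 L
Total meq required = 2.23 meq/L * 390000 L = 869700 meq
NaHCO3 mass = 869700 meq * 84 mg/meq / 1e6 = 73.0548 kg

73.0548 kg


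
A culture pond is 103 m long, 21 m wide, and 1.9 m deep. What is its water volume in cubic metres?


Base area = L * W = 103 * 21 = 2163 m^2
Volume = area * depth = 2163 * 1.9 = 4109.7 m^3

4109.7 m^3


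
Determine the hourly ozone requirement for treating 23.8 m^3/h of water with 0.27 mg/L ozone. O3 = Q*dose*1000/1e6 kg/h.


O3 demand (mg/h) = Q * dose * 1000 = 23.8 * 0.27 * 1000 = 6426 mg/h
Convert mg to kg: 6426 / 1e6 = 0.006426 kg/h

0.006426 kg/h


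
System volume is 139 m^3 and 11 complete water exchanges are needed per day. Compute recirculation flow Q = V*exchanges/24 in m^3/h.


Daily recirculation volume = 139 m^3 * 11 = 1529 m^3/day
Flow rate Q = daily volume / 24 h = 1529 / 24 = 63.7083 m^3/h

63.7083 m^3/h


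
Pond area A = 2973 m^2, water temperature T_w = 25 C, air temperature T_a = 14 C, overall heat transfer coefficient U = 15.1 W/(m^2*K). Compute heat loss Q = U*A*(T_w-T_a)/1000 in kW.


Temperature difference dT = 25 - 14 = 11 K
Heat loss (W) = U * A * dT = 15.1 * 2973 * 11 = 493815.3 W
Convert to kW: 493815.3 / 1000 = 493.8153 kW

493.8153 kW


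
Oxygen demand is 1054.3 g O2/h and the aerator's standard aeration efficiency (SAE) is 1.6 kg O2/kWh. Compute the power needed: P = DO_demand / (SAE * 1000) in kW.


SAE in g O2/kWh = 1.6 * 1000 = 1600 g/kWh
P = DO_demand / SAE_g = 1054.3 / 1600 = 0.658937 kW

0.658937 kW


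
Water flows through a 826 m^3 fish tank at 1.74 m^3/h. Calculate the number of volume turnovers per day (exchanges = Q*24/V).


Daily flow volume = 1.74 m^3/h * 24 h = 41.76 m^3/day
Exchanges = daily flow / tank volume = 41.76 / 826 = 0.0505569 exchanges/day

0.0505569 exchanges/day


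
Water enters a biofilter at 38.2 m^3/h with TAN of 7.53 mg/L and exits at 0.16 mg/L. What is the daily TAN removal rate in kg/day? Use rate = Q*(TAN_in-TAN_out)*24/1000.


Concentration drop: TAN_in - TAN_out = 7.53 - 0.16 = 7.37 mg/L
Hourly TAN removed = Q * dTAN = 38.2 m^3/h * 7.37 mg/L = 281.534 g/h  (m^3/h * mg/L = g/h)
Daily TAN removed = 281.534 * 24 = 6756.816 g/day
Convert to kg/day: 6756.816 / 1000 = 6.756816 kg/day

6.756816 kg/day


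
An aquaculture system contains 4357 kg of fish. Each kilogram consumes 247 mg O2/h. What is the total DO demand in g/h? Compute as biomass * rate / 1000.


Total O2 consumption (mg/h) = 4357 kg * 247 mg/(kg*h) = 1076179 mg/h
Convert to g/h: 1076179 / 1000 = 1076.179 g/h

1076.179 g/h


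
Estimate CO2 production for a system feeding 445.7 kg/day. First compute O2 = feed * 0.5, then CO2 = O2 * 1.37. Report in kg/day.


O2 = 445.7 * 0.5 = 222.85
CO2 = 222.85 * 1.37 = 305.3045

305.3045 kg/day


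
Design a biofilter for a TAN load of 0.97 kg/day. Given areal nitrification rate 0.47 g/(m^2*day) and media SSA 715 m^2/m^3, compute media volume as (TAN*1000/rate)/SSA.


A = 0.97*1000 / 0.47 = 2063.8298 m^2
V = 2063.8298 / 715 = 2.88648

2.88648 m^3


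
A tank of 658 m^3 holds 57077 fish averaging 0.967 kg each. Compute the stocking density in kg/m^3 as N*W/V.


Total biomass = 57077 fish * 0.967 kg = 55193.459 kg
Density = total biomass / volume = 55193.459 / 658 = 83.8806 kg/m^3

83.8806 kg/m^3


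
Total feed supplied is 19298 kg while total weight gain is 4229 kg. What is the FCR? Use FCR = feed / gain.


FCR = feed consumed / weight gained
FCR = 19298 kg / 4229 kg = 4.56325

4.56325


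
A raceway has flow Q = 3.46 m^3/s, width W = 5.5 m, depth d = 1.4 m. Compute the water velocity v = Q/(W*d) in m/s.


Cross-sectional area = W * d = 5.5 * 1.4 = 7.7 m^2
Velocity = Q / A = 3.46 / 7.7 = 0.449351 m/s

0.449351 m/s


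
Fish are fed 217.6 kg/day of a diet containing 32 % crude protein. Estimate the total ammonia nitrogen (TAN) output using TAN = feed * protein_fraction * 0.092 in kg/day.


Protein in feed = 217.6 * 32/100 = 69.632 kg/day
TAN = protein * 0.092 = 69.632 * 0.092 = 6.406144 kg/day

6.406144 kg/day


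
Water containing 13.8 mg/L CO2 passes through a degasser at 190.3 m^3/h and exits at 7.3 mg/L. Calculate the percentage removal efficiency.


CO2_out / CO2_in = 7.3 / 13.8 = 0.52898551
Fraction remaining = 0.52898551
efficiency = (1 - 0.52898551) * 100 = 47.1014 %

47.1014 %


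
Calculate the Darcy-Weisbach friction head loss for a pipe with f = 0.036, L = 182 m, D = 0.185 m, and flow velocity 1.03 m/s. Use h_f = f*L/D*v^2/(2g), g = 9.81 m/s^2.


v^2 = 1.03^2 = 1.0609 m^2/s^2
L/D = 182/0.185 = 983.78378
h_f = f*(L/D)*v^2/(2g) = 0.036 * 983.78378 * 1.0609 / 19.62 = 1.91504 m

1.91504 m


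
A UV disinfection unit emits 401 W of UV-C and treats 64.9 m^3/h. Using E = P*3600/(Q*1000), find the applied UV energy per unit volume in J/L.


Energy delivered per hour = 401 W * 3600 s = 1443600 J/h
Volume treated per hour = 64.9 m^3/h * 1000 = 64900 L/h
dose = 1443600 / 64900 = 22.2435 J/L

22.2435 J/L


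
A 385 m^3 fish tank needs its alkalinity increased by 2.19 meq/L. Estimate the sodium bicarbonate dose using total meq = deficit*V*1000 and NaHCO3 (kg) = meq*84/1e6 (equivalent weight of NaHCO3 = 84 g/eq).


Tank volume in L = 385 m^3 * 1000 = 385000 L
Total meq required = 2.19 meq/L * 385000 L = 843150 meq
NaHCO3 mass = 843150 meq * 84 mg/meq / 1e6 = 70.8246 kg

70.8246 kg


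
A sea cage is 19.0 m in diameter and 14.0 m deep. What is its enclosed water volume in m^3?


r = d/2 = 19.0/2 = 9.5 m
Base area = pi*r^2 = pi*9.5^2 = 283.52874 m^2
Volume = 283.52874 * 14.0 = 3969.4 m^3

3969.4 m^3


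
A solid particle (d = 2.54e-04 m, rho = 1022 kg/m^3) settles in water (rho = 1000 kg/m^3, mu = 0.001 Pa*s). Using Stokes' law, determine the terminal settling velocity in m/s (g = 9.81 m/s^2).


Density difference: rho_p - rho_f = 1022 - 1000 = 22 kg/m^3
d^2 = (2.54e-04)^2 = 6.4516e-08 m^2
Numerator = (rho_p - rho_f) * g * d^2 = 22 * 9.81 * 6.4516e-08 = 1.3923843e-05
Denominator = 18 * mu = 18 * 0.001 = 0.018
v_s = 1.3923843e-05 / 0.018 = 7.73547e-04 m/s
Check: Re = rho_f * v_s * d / mu = 1000 * 7.73547e-04 * 2.54e-04 / 0.001 = 0.196 < 1, so Stokes' law applies.

7.73547e-04 m/s


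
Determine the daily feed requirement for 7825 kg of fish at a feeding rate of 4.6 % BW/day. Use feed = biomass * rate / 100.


Feeding rate fraction = 4.6% / 100 = 0.046
Daily feed = 7825 kg * 0.046 = 359.95 kg/day

359.95 kg/day


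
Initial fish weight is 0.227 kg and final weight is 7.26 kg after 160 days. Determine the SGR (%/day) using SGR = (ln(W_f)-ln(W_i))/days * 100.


ln(W_f) = ln(7.26) = 1.9823798
ln(W_i) = ln(0.227) = -1.4828053
ln(W_f) - ln(W_i) = 1.9823798 - -1.4828053 = 3.4651851
SGR = 3.4651851 / 160 * 100 = 2.16574 %/day

2.16574 %/day


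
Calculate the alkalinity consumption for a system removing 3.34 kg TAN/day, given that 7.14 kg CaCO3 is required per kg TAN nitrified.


Alkalinity factor: 7.14 kg CaCO3 consumed per kg TAN nitrified
alk = 3.34 kg TAN * 7.14 = 23.8476 kg CaCO3/day

23.8476 kg CaCO3/day


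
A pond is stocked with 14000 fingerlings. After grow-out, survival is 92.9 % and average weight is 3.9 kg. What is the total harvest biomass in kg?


Survivors = 14000 * 92.9/100 = 13006 fish
Harvest biomass = survivors * W_f = 13006 * 3.9 = 50723.4 kg

50723.4 kg


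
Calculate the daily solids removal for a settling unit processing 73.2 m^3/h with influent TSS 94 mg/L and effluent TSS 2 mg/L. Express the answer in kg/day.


Concentration drop: TSS_in - TSS_out = 94 - 2 = 92 mg/L
Hourly solids removed = Q * dTSS = 73.2 m^3/h * 92 mg/L = 6734.4 g/h  (m^3/h * mg/L = g/h)
Daily solids removed = 6734.4 * 24 = 161625.6 g/day
Convert g to kg: 161625.6 / 1000 = 161.6256 kg/day

161.6256 kg/day


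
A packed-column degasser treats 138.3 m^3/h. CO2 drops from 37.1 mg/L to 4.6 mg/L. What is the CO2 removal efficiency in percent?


CO2_out / CO2_in = 4.6 / 37.1 = 0.12398922
Fraction remaining = 0.12398922
efficiency = (1 - 0.12398922) * 100 = 87.6011 %

87.6011 %


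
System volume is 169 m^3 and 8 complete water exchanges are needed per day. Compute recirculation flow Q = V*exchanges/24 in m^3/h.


Daily recirculation volume = 169 m^3 * 8 = 1352 m^3/day
Flow rate Q = daily volume / 24 h = 1352 / 24 = 56.3333 m^3/h

56.3333 m^3/h


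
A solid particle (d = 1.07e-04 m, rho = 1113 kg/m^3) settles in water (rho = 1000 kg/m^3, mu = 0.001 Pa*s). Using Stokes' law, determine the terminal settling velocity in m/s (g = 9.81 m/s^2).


Density difference: rho_p - rho_f = 1113 - 1000 = 113 kg/m^3
d^2 = (1.07e-04)^2 = 1.1449e-08 m^2
Numerator = (rho_p - rho_f) * g * d^2 = 113 * 9.81 * 1.1449e-08 = 1.269156e-05
Denominator = 18 * mu = 18 * 0.001 = 0.018
v_s = 1.269156e-05 / 0.018 = 7.05087e-04 m/s
Check: Re = rho_f * v_s * d / mu = 1000 * 7.05087e-04 * 1.07e-04 / 0.001 = 0.0754 < 1, so Stokes' law applies.

7.05087e-04 m/s


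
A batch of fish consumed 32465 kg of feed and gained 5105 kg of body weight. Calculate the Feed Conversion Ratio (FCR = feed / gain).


FCR = feed consumed / weight gained
FCR = 32465 kg / 5105 kg = 6.35945

6.35945


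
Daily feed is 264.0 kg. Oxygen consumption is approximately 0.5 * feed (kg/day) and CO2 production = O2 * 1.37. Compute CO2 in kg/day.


O2 = 264.0 * 0.5 = 132
CO2 = 132 * 1.37 = 180.84

180.84 kg/day


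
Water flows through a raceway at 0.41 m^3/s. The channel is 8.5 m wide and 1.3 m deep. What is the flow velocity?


Cross-sectional area = W * d = 8.5 * 1.3 = 11.05 m^2
Velocity = Q / A = 0.41 / 11.05 = 0.0371041 m/s

0.0371041 m/s


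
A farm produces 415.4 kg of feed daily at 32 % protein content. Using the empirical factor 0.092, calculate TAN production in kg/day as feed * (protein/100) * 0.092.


Protein in feed = 415.4 * 32/100 = 132.928 kg/day
TAN = protein * 0.092 = 132.928 * 0.092 = 12.229376 kg/day

12.229376 kg/day


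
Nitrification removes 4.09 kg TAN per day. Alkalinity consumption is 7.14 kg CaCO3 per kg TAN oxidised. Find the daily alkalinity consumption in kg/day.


Alkalinity factor: 7.14 kg CaCO3 consumed per kg TAN nitrified
alk = 4.09 kg TAN * 7.14 = 29.2026 kg CaCO3/day

29.2026 kg CaCO3/day


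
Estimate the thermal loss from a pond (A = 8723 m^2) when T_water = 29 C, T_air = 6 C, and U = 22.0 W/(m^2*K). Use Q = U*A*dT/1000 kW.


Temperature difference dT = 29 - 6 = 23 K
Heat loss (W) = U * A * dT = 22.0 * 8723 * 23 = 4413838 W
Convert to kW: 4413838 / 1000 = 4413.838 kW

4413.838 kW


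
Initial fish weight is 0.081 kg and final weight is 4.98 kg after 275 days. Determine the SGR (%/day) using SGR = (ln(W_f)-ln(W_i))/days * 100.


ln(W_f) = ln(4.98) = 1.6054299
ln(W_i) = ln(0.081) = -2.5133061
ln(W_f) - ln(W_i) = 1.6054299 - -2.5133061 = 4.118736
SGR = 4.118736 / 275 * 100 = 1.49772 %/day

1.49772 %/day


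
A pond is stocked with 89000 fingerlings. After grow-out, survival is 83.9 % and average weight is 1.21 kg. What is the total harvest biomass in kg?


Survivors = 89000 * 83.9/100 = 74671 fish
Harvest biomass = survivors * W_f = 74671 * 1.21 = 90351.91 kg

90351.91 kg


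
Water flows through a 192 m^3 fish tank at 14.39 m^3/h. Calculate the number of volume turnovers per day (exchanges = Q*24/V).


Daily flow volume = 14.39 m^3/h * 24 h = 345.36 m^3/day
Exchanges = daily flow / tank volume = 345.36 / 192 = 1.79875 exchanges/day

1.79875 exchanges/day


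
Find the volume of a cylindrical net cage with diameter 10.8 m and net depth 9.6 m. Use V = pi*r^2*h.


r = d/2 = 10.8/2 = 5.4 m
Base area = pi*r^2 = pi*5.4^2 = 91.608842 m^2
Volume = 91.608842 * 9.6 = 879.445 m^3

879.445 m^3


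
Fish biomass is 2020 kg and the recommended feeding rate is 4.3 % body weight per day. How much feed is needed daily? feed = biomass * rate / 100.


Feeding rate fraction = 4.3% / 100 = 0.043
Daily feed = 2020 kg * 0.043 = 86.86 kg/day

86.86 kg/day


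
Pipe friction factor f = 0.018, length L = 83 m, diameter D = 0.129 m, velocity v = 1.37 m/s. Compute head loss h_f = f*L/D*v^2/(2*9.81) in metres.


v^2 = 1.37^2 = 1.8769 m^2/s^2
L/D = 83/0.129 = 643.41085
h_f = f*(L/D)*v^2/(2g) = 0.018 * 643.41085 * 1.8769 / 19.62 = 1.10791 m

1.10791 m


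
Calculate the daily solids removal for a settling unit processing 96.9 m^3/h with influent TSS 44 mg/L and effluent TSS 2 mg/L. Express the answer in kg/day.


Concentration drop: TSS_in - TSS_out = 44 - 2 = 42 mg/L
Hourly solids removed = Q * dTSS = 96.9 m^3/h * 42 mg/L = 4069.8 g/h  (m^3/h * mg/L = g/h)
Daily solids removed = 4069.8 * 24 = 97675.2 g/day
Convert g to kg: 97675.2 / 1000 = 97.6752 kg/day

97.6752 kg/day


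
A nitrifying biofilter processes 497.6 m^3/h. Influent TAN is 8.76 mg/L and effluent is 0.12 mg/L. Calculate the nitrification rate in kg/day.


Concentration drop: TAN_in - TAN_out = 8.76 - 0.12 = 8.64 mg/L
Hourly TAN removed = Q * dTAN = 497.6 m^3/h * 8.64 mg/L = 4299.264 g/h  (m^3/h * mg/L = g/h)
Daily TAN removed = 4299.264 * 24 = 103182.336 g/day
Convert to kg/day: 103182.336 / 1000 = 103.182336 kg/day

103.182336 kg/day


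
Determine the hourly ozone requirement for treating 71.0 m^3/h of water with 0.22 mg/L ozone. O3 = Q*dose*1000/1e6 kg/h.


O3 demand (mg/h) = Q * dose * 1000 = 71.0 * 0.22 * 1000 = 15620 mg/h
Convert mg to kg: 15620 / 1e6 = 0.01562 kg/h

0.01562 kg/h


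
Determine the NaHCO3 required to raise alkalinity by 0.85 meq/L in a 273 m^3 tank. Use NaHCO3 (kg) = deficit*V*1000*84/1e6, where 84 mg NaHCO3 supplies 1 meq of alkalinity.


Tank volume in L = 273 m^3 * 1000 = 273000 L
Total meq required = 0.85 meq/L * 273000 L = 232050 meq
NaHCO3 mass = 232050 meq * 84 mg/meq / 1e6 = 19.4922 kg

19.4922 kg


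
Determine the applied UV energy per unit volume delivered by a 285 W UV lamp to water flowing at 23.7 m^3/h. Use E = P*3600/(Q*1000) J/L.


Energy delivered per hour = 285 W * 3600 s = 1026000 J/h
Volume treated per hour = 23.7 m^3/h * 1000 = 23700 L/h
dose = 1026000 / 23700 = 43.2911 J/L

43.2911 J/L


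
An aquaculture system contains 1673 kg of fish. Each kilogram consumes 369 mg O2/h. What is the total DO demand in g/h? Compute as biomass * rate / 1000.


Total O2 consumption (mg/h) = 1673 kg * 369 mg/(kg*h) = 617337 mg/h
Convert to g/h: 617337 / 1000 = 617.337 g/h

617.337 g/h


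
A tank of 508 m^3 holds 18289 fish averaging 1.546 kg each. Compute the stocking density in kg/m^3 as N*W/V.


Total biomass = 18289 fish * 1.546 kg = 28274.794 kg
Density = total biomass / volume = 28274.794 / 508 = 55.659 kg/m^3

55.659 kg/m^3


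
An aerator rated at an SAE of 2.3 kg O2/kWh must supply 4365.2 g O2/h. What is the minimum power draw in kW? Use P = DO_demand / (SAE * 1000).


SAE in g O2/kWh = 2.3 * 1000 = 2300 g/kWh
P = DO_demand / SAE_g = 4365.2 / 2300 = 1.89791 kW

1.89791 kW


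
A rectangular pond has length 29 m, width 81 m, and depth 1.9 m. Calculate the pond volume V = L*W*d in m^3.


Base area = L * W = 29 * 81 = 2349 m^2
Volume = area * depth = 2349 * 1.9 = 4463.1 m^3

4463.1 m^3


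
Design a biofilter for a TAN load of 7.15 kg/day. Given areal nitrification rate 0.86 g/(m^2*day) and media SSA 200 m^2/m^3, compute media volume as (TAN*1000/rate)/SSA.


A = 7.15*1000 / 0.86 = 8313.9535 m^2
V = 8313.9535 / 200 = 41.5698

41.5698 m^3


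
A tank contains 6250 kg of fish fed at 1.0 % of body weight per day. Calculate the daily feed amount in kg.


Feeding rate fraction = 1.0% / 100 = 0.01
Daily feed = 6250 kg * 0.01 = 62.5 kg/day

62.5 kg/day


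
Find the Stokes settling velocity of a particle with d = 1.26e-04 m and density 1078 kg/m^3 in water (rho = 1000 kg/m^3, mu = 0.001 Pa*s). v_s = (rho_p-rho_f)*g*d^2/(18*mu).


Density difference: rho_p - rho_f = 1078 - 1000 = 78 kg/m^3
d^2 = (1.26e-04)^2 = 1.5876e-08 m^2
Numerator = (rho_p - rho_f) * g * d^2 = 78 * 9.81 * 1.5876e-08 = 1.2147998e-05
Denominator = 18 * mu = 18 * 0.001 = 0.018
v_s = 1.2147998e-05 / 0.018 = 6.74889e-04 m/s
Check: Re = rho_f * v_s * d / mu = 1000 * 6.74889e-04 * 1.26e-04 / 0.001 = 0.085 < 1, so Stokes' law applies.

6.74889e-04 m/s


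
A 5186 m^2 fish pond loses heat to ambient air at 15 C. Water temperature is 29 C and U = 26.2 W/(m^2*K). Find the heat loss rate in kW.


Temperature difference dT = 29 - 15 = 14 K
Heat loss (W) = U * A * dT = 26.2 * 5186 * 14 = 1902224.8 W
Convert to kW: 1902224.8 / 1000 = 1902.2248 kW

1902.2248 kW


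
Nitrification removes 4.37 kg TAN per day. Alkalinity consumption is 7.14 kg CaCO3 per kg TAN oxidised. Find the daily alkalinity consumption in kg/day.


Alkalinity factor: 7.14 kg CaCO3 consumed per kg TAN nitrified
alk = 4.37 kg TAN * 7.14 = 31.2018 kg CaCO3/day

31.2018 kg CaCO3/day


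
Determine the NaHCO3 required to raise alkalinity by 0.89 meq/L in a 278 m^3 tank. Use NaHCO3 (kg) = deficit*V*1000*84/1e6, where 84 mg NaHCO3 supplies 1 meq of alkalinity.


Tank volume in L = 278 m^3 * 1000 = 278000 L
Total meq required = 0.89 meq/L * 278000 L = 247420 meq
NaHCO3 mass = 247420 meq * 84 mg/meq / 1e6 = 20.7833 kg

20.7833 kg


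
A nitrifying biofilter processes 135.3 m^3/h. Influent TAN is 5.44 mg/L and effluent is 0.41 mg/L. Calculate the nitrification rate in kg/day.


Concentration drop: TAN_in - TAN_out = 5.44 - 0.41 = 5.03 mg/L
Hourly TAN removed = Q * dTAN = 135.3 m^3/h * 5.03 mg/L = 680.559 g/h  (m^3/h * mg/L = g/h)
Daily TAN removed = 680.559 * 24 = 16333.416 g/day
Convert to kg/day: 16333.416 / 1000 = 16.333416 kg/day

16.333416 kg/day


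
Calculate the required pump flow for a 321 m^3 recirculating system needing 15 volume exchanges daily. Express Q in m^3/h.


Daily recirculation volume = 321 m^3 * 15 = 4815 m^3/day
Flow rate Q = daily volume / 24 h = 4815 / 24 = 200.625 m^3/h

200.625 m^3/h


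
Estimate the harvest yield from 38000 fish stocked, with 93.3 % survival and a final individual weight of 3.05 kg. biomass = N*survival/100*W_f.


Survivors = 38000 * 93.3/100 = 35454 fish
Harvest biomass = survivors * W_f = 35454 * 3.05 = 108134.7 kg

108134.7 kg


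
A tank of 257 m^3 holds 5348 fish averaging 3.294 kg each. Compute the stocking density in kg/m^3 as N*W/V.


Total biomass = 5348 fish * 3.294 kg = 17616.312 kg
Density = total biomass / volume = 17616.312 / 257 = 68.546 kg/m^3

68.546 kg/m^3


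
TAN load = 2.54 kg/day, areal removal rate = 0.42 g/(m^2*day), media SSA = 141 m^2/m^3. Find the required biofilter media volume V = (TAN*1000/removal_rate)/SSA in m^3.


A = 2.54*1000 / 0.42 = 6047.619 m^2
V = 6047.619 / 141 = 42.8909

42.8909 m^3


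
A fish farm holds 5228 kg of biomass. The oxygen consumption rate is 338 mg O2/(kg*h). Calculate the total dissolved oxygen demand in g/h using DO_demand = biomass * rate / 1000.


Total O2 consumption (mg/h) = 5228 kg * 338 mg/(kg*h) = 1767064 mg/h
Convert to g/h: 1767064 / 1000 = 1767.064 g/h

1767.064 g/h


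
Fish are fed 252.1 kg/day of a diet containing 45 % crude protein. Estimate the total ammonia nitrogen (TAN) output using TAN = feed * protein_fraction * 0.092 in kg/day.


Protein in feed = 252.1 * 45/100 = 113.445 kg/day
TAN = protein * 0.092 = 113.445 * 0.092 = 10.43694 kg/day

10.43694 kg/day


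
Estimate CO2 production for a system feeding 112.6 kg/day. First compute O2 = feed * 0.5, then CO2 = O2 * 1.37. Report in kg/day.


O2 = 112.6 * 0.5 = 56.3
CO2 = 56.3 * 1.37 = 77.131

77.131 kg/day


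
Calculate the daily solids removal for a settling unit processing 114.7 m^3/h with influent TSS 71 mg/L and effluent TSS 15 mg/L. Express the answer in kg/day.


Concentration drop: TSS_in - TSS_out = 71 - 15 = 56 mg/L
Hourly solids removed = Q * dTSS = 114.7 m^3/h * 56 mg/L = 6423.2 g/h  (m^3/h * mg/L = g/h)
Daily solids removed = 6423.2 * 24 = 154156.8 g/day
Convert g to kg: 154156.8 / 1000 = 154.1568 kg/day

154.1568 kg/day


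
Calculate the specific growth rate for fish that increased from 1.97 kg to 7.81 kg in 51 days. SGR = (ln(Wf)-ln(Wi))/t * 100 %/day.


ln(W_f) = ln(7.81) = 2.055405
ln(W_i) = ln(1.97) = 0.67803354
ln(W_f) - ln(W_i) = 2.055405 - 0.67803354 = 1.3773715
SGR = 1.3773715 / 51 * 100 = 2.70073 %/day

2.70073 %/day


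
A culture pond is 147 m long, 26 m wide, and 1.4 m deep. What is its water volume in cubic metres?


Base area = L * W = 147 * 26 = 3822 m^2
Volume = area * depth = 3822 * 1.4 = 5350.8 m^3

5350.8 m^3


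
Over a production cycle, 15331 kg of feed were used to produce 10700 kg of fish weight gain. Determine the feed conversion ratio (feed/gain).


FCR = feed consumed / weight gained
FCR = 15331 kg / 10700 kg = 1.4328

1.4328


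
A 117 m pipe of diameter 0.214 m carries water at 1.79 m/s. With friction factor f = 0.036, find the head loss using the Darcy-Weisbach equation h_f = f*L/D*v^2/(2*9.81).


v^2 = 1.79^2 = 3.2041 m^2/s^2
L/D = 117/0.214 = 546.72897
h_f = f*(L/D)*v^2/(2g) = 0.036 * 546.72897 * 3.2041 / 19.62 = 3.21426 m

3.21426 m


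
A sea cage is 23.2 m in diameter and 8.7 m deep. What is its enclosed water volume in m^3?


r = d/2 = 23.2/2 = 11.6 m
Base area = pi*r^2 = pi*11.6^2 = 422.73271 m^2
Volume = 422.73271 * 8.7 = 3677.77 m^3

3677.77 m^3


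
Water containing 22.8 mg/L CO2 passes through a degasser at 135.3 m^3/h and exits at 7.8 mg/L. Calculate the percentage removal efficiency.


CO2_out / CO2_in = 7.8 / 22.8 = 0.34210526
Fraction remaining = 0.34210526
efficiency = (1 - 0.34210526) * 100 = 65.7895 %

65.7895 %


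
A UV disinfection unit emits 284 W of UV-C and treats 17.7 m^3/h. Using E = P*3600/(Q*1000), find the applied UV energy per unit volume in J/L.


Energy delivered per hour = 284 W * 3600 s = 1022400 J/h
Volume treated per hour = 17.7 m^3/h * 1000 = 17700 L/h
dose = 1022400 / 17700 = 57.7627 J/L

57.7627 J/L


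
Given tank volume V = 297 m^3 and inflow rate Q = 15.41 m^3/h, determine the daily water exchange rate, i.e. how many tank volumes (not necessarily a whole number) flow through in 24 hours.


Daily flow volume = 15.41 m^3/h * 24 h = 369.84 m^3/day
Exchanges = daily flow / tank volume = 369.84 / 297 = 1.24525 exchanges/day

1.24525 exchanges/day


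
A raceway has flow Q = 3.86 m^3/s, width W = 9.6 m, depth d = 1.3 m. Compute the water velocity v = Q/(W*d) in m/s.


Cross-sectional area = W * d = 9.6 * 1.3 = 12.48 m^2
Velocity = Q / A = 3.86 / 12.48 = 0.309295 m/s

0.309295 m/s


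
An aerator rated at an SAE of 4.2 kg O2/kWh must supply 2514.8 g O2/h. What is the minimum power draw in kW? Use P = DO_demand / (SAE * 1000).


SAE in g O2/kWh = 4.2 * 1000 = 4200 g/kWh
P = DO_demand / SAE_g = 2514.8 / 4200 = 0.598762 kW

0.598762 kW


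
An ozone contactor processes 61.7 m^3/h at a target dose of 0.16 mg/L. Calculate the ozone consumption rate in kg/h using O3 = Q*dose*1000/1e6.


O3 demand (mg/h) = Q * dose * 1000 = 61.7 * 0.16 * 1000 = 9872 mg/h
Convert mg to kg: 9872 / 1e6 = 0.009872 kg/h

0.009872 kg/h


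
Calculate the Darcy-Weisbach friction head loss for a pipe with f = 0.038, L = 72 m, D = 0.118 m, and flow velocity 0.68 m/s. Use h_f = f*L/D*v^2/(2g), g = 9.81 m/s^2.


v^2 = 0.68^2 = 0.4624 m^2/s^2
L/D = 72/0.118 = 610.16949
h_f = f*(L/D)*v^2/(2g) = 0.038 * 610.16949 * 0.4624 / 19.62 = 0.546453 m

0.546453 m


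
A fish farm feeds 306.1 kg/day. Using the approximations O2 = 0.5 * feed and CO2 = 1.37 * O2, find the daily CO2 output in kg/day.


O2 = 306.1 * 0.5 = 153.05
CO2 = 153.05 * 1.37 = 209.6785

209.6785 kg/day


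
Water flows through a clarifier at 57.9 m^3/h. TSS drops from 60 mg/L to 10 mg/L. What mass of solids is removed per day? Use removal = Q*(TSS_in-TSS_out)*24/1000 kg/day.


Concentration drop: TSS_in - TSS_out = 60 - 10 = 50 mg/L
Hourly solids removed = Q * dTSS = 57.9 m^3/h * 50 mg/L = 2895 g/h  (m^3/h * mg/L = g/h)
Daily solids removed = 2895 * 24 = 69480 g/day
Convert g to kg: 69480 / 1000 = 69.48 kg/day

69.48 kg/day


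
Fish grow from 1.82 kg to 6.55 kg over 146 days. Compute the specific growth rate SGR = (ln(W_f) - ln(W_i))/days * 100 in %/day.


ln(W_f) = ln(6.55) = 1.879465
ln(W_i) = ln(1.82) = 0.5988365
ln(W_f) - ln(W_i) = 1.879465 - 0.5988365 = 1.2806285
SGR = 1.2806285 / 146 * 100 = 0.877143 %/day

0.877143 %/day


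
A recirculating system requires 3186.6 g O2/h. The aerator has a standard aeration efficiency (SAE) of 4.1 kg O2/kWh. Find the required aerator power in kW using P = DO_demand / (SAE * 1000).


SAE in g O2/kWh = 4.1 * 1000 = 4100 g/kWh
P = DO_demand / SAE_g = 3186.6 / 4100 = 0.77722 kW

0.77722 kW


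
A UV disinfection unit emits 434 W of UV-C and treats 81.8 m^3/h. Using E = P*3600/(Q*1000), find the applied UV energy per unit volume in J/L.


Energy delivered per hour = 434 W * 3600 s = 1562400 J/h
Volume treated per hour = 81.8 m^3/h * 1000 = 81800 L/h
dose = 1562400 / 81800 = 19.1002 J/L

19.1002 J/L


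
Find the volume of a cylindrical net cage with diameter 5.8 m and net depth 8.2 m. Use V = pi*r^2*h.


r = d/2 = 5.8/2 = 2.9 m
Base area = pi*r^2 = pi*2.9^2 = 26.420794 m^2
Volume = 26.420794 * 8.2 = 216.651 m^3

216.651 m^3


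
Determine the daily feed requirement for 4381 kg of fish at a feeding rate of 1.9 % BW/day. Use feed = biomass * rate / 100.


Feeding rate fraction = 1.9% / 100 = 0.019
Daily feed = 4381 kg * 0.019 = 83.239 kg/day

83.239 kg/day


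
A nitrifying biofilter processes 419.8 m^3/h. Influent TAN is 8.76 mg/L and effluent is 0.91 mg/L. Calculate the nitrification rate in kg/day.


Concentration drop: TAN_in - TAN_out = 8.76 - 0.91 = 7.85 mg/L
Hourly TAN removed = Q * dTAN = 419.8 m^3/h * 7.85 mg/L = 3295.43 g/h  (m^3/h * mg/L = g/h)
Daily TAN removed = 3295.43 * 24 = 79090.32 g/day
Convert to kg/day: 79090.32 / 1000 = 79.09032 kg/day

79.09032 kg/day


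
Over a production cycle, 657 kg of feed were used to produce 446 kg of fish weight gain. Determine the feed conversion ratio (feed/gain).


FCR = feed consumed / weight gained
FCR = 657 kg / 446 kg = 1.47309

1.47309


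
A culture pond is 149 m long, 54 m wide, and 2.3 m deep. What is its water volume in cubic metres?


Base area = L * W = 149 * 54 = 8046 m^2
Volume = area * depth = 8046 * 2.3 = 18505.8 m^3

18505.8 m^3


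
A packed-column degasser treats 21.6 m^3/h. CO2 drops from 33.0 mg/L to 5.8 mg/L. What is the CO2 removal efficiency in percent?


CO2_out / CO2_in = 5.8 / 33.0 = 0.17575758
Fraction remaining = 0.17575758
efficiency = (1 - 0.17575758) * 100 = 82.4242 %

82.4242 %


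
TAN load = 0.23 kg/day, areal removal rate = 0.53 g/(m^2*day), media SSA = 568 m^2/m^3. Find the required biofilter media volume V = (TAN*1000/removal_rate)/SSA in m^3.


A = 0.23*1000 / 0.53 = 433.96226 m^2
V = 433.96226 / 568 = 0.764018

0.764018 m^3


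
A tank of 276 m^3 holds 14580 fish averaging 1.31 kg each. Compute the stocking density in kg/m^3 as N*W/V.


Total biomass = 14580 fish * 1.31 kg = 19099.8 kg
Density = total biomass / volume = 19099.8 / 276 = 69.2022 kg/m^3

69.2022 kg/m^3


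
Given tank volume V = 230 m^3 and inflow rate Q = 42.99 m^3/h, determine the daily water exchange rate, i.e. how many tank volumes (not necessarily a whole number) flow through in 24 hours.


Daily flow volume = 42.99 m^3/h * 24 h = 1031.76 m^3/day
Exchanges = daily flow / tank volume = 1031.76 / 230 = 4.48591 exchanges/day

4.48591 exchanges/day


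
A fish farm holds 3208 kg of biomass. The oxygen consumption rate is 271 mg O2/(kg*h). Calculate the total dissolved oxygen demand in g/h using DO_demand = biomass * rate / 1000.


Total O2 consumption (mg/h) = 3208 kg * 271 mg/(kg*h) = 869368 mg/h
Convert to g/h: 869368 / 1000 = 869.368 g/h

869.368 g/h


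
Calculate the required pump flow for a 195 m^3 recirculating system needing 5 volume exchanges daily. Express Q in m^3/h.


Daily recirculation volume = 195 m^3 * 5 = 975 m^3/day
Flow rate Q = daily volume / 24 h = 975 / 24 = 40.625 m^3/h

40.625 m^3/h


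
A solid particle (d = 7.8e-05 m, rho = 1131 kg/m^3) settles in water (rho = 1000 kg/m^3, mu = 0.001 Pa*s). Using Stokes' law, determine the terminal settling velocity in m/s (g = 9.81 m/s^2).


Density difference: rho_p - rho_f = 1131 - 1000 = 131 kg/m^3
d^2 = (7.8e-05)^2 = 6.084e-09 m^2
Numerator = (rho_p - rho_f) * g * d^2 = 131 * 9.81 * 6.084e-09 = 7.8186092e-06
Denominator = 18 * mu = 18 * 0.001 = 0.018
v_s = 7.8186092e-06 / 0.018 = 4.34367e-04 m/s
Check: Re = rho_f * v_s * d / mu = 1000 * 4.34367e-04 * 7.8e-05 / 0.001 = 0.0339 < 1, so Stokes' law applies.

4.34367e-04 m/s


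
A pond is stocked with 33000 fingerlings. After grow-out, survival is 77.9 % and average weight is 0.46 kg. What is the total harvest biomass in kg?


Survivors = 33000 * 77.9/100 = 25707 fish
Harvest biomass = survivors * W_f = 25707 * 0.46 = 11825.22 kg

11825.22 kg


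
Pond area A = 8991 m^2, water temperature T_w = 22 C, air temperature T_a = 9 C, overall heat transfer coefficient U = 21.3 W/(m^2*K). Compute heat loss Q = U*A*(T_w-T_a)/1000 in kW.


Temperature difference dT = 22 - 9 = 13 K
Heat loss (W) = U * A * dT = 21.3 * 8991 * 13 = 2489607.9 W
Convert to kW: 2489607.9 / 1000 = 2489.6079 kW

2489.6079 kW


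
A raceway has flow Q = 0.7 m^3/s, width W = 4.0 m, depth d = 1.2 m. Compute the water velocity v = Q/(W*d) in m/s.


Cross-sectional area = W * d = 4.0 * 1.2 = 4.8 m^2
Velocity = Q / A = 0.7 / 4.8 = 0.145833 m/s

0.145833 m/s


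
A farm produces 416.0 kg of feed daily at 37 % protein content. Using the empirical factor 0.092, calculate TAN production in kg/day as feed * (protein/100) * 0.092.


Protein in feed = 416.0 * 37/100 = 153.92 kg/day
TAN = protein * 0.092 = 153.92 * 0.092 = 14.16064 kg/day

14.16064 kg/day


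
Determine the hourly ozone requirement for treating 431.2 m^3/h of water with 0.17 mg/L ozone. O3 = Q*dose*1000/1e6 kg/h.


O3 demand (mg/h) = Q * dose * 1000 = 431.2 * 0.17 * 1000 = 73304 mg/h
Convert mg to kg: 73304 / 1e6 = 0.073304 kg/h

0.073304 kg/h


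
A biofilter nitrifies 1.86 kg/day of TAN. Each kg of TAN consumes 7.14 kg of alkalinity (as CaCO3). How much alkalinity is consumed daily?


Alkalinity factor: 7.14 kg CaCO3 consumed per kg TAN nitrified
alk = 1.86 kg TAN * 7.14 = 13.2804 kg CaCO3/day

13.2804 kg CaCO3/day


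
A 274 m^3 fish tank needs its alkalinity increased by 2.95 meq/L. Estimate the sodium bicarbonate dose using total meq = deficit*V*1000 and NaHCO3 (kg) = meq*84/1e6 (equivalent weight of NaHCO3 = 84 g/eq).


Tank volume in L = 274 m^3 * 1000 = 274000 L
Total meq required = 2.95 meq/L * 274000 L = 808300 meq
NaHCO3 mass = 808300 meq * 84 mg/meq / 1e6 = 67.8972 kg

67.8972 kg
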